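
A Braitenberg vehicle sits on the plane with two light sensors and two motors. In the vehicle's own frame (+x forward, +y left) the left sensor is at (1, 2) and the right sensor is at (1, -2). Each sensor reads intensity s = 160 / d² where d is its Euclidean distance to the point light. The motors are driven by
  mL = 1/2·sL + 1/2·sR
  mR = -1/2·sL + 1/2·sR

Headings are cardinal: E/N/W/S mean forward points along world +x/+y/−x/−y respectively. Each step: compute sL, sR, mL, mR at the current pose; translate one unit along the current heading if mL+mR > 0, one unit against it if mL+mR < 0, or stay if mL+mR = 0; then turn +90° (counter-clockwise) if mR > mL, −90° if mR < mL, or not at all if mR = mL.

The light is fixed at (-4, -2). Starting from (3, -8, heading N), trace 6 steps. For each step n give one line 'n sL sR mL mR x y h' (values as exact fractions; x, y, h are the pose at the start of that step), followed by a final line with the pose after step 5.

n=0: pose=(3,-8,N); sL=16/5, sR=80/53; mL=624/265, mR=-224/265; mL+mR=80/53 → advance +1; mR−mL=-16/5 → turn -1·90°
n=1: pose=(3,-7,E); sL=160/73, sR=160/113; mL=14880/8249, mR=-3200/8249; mL+mR=160/113 → advance +1; mR−mL=-160/73 → turn -1·90°
n=2: pose=(4,-7,S); sL=20/17, sR=20/9; mL=260/153, mR=80/153; mL+mR=20/9 → advance +1; mR−mL=-20/17 → turn -1·90°
n=3: pose=(4,-8,W); sL=160/113, sR=32/13; mL=2848/1469, mR=768/1469; mL+mR=32/13 → advance +1; mR−mL=-160/113 → turn -1·90°
n=4: pose=(3,-8,N); sL=16/5, sR=80/53; mL=624/265, mR=-224/265; mL+mR=80/53 → advance +1; mR−mL=-16/5 → turn -1·90°
n=5: pose=(3,-7,E); sL=160/73, sR=160/113; mL=14880/8249, mR=-3200/8249; mL+mR=160/113 → advance +1; mR−mL=-160/73 → turn -1·90°

0 16/5 80/53 624/265 -224/265 3 -8 N
1 160/73 160/113 14880/8249 -3200/8249 3 -7 E
2 20/17 20/9 260/153 80/153 4 -7 S
3 160/113 32/13 2848/1469 768/1469 4 -8 W
4 16/5 80/53 624/265 -224/265 3 -8 N
5 160/73 160/113 14880/8249 -3200/8249 3 -7 E
final 4 -7 S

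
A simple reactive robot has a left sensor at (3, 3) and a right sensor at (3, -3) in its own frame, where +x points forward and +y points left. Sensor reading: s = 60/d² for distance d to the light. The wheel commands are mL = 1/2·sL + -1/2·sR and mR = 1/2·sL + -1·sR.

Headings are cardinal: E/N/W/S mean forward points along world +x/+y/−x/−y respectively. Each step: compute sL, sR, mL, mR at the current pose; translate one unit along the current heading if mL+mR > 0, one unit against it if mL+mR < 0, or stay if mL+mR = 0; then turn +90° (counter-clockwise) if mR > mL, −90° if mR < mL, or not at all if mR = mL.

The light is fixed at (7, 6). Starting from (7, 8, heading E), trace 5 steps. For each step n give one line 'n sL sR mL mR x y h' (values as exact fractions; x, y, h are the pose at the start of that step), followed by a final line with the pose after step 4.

0 30/17 6 -36/17 -87/17 7 8 E
1 12 60/17 72/17 42/17 6 8 S
2 3 15/8 9/16 -3/8 6 7 W
3 60/41 60/17 -720/697 -1950/697 5 7 N
4 6 6 0 -3 5 6 E
final 4 6 S

n=0: pose=(7,8,E); sL=30/17, sR=6; mL=-36/17, mR=-87/17; mL+mR=-123/17 → advance -1; mR−mL=-3 → turn -1·90°
n=1: pose=(6,8,S); sL=12, sR=60/17; mL=72/17, mR=42/17; mL+mR=114/17 → advance +1; mR−mL=-30/17 → turn -1·90°
n=2: pose=(6,7,W); sL=3, sR=15/8; mL=9/16, mR=-3/8; mL+mR=3/16 → advance +1; mR−mL=-15/16 → turn -1·90°
n=3: pose=(5,7,N); sL=60/41, sR=60/17; mL=-720/697, mR=-1950/697; mL+mR=-2670/697 → advance -1; mR−mL=-30/17 → turn -1·90°
n=4: pose=(5,6,E); sL=6, sR=6; mL=0, mR=-3; mL+mR=-3 → advance -1; mR−mL=-3 → turn -1·90°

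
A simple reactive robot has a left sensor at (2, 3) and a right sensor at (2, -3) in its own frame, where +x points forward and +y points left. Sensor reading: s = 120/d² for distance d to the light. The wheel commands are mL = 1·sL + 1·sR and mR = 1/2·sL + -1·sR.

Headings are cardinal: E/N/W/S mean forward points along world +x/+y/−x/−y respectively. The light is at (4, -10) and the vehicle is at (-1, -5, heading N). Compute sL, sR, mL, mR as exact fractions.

left sensor world pos  = (-4, -3); dL² = 113
right sensor world pos = (2, -3); dR² = 53
sL = 120/113 = 120/113
sR = 120/53 = 120/53
mL = 1·sL + 1·sR = 19920/5989
mR = 1/2·sL + -1·sR = -10380/5989

120/113 120/53 19920/5989 -10380/5989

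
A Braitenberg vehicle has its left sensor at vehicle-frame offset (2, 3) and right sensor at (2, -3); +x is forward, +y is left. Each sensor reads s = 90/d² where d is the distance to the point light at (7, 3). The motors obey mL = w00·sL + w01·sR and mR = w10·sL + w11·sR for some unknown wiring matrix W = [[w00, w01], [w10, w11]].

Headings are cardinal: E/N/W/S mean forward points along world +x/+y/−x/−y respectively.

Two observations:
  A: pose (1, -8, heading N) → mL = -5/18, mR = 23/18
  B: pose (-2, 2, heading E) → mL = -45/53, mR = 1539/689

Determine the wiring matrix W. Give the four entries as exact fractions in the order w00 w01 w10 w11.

obs A: pose=(1,-8,N) → sL=5/9, sR=1, mL=-5/18, mR=23/18
obs B: pose=(-2,2,E) → sL=90/53, sR=18/13, mL=-45/53, mR=1539/689
sensor matrix S = [[5/9, 1], [90/53, 18/13]]; det S = -640/689
solve [mL_A; mL_B] = S·[w00; w01] and [mR_A; mR_B] = S·[w10; w11]:
  w00 = -1/2, w01 = 0, w10 = 1/2, w11 = 1

-1/2 0 1/2 1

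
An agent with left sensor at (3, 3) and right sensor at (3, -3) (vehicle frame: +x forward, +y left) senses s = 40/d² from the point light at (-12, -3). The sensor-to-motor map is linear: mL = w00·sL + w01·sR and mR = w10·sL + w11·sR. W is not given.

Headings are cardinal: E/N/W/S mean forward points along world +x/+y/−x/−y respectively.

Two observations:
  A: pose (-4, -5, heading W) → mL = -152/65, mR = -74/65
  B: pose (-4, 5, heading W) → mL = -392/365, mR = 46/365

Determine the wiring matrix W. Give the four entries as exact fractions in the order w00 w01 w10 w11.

obs A: pose=(-4,-5,W) → sL=4/5, sR=20/13, mL=-152/65, mR=-74/65
obs B: pose=(-4,5,W) → sL=4/5, sR=20/73, mL=-392/365, mR=46/365
sensor matrix S = [[4/5, 20/13], [4/5, 20/73]]; det S = -960/949
solve [mL_A; mL_B] = S·[w00; w01] and [mR_A; mR_B] = S·[w10; w11]:
  w00 = -1, w01 = -1, w10 = 1/2, w11 = -1

-1 -1 1/2 -1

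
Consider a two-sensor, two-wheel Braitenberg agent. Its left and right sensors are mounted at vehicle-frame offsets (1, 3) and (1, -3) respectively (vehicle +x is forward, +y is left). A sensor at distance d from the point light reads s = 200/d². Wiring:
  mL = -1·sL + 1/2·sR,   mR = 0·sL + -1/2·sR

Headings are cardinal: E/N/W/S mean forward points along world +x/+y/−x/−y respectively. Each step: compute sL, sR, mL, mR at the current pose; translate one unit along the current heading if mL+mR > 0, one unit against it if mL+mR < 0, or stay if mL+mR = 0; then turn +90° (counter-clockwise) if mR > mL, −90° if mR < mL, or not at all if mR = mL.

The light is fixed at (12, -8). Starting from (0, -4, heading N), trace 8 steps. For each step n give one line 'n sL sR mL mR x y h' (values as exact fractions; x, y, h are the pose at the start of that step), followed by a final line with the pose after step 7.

n=0: pose=(0,-4,N); sL=4/5, sR=100/53; mL=38/265, mR=-50/53; mL+mR=-4/5 → advance -1; mR−mL=-288/265 → turn -1·90°
n=1: pose=(0,-5,E); sL=200/157, sR=200/121; mL=-8500/18997, mR=-100/121; mL+mR=-200/157 → advance -1; mR−mL=-7200/18997 → turn -1·90°
n=2: pose=(-1,-5,S); sL=25/13, sR=10/13; mL=-20/13, mR=-5/13; mL+mR=-25/13 → advance -1; mR−mL=15/13 → turn +1·90°
n=3: pose=(-1,-4,E); sL=200/193, sR=40/29; mL=-1940/5597, mR=-20/29; mL+mR=-200/193 → advance -1; mR−mL=-1920/5597 → turn -1·90°
n=4: pose=(-2,-4,S); sL=20/13, sR=100/149; mL=-2330/1937, mR=-50/149; mL+mR=-20/13 → advance -1; mR−mL=1680/1937 → turn +1·90°
n=5: pose=(-2,-3,E); sL=200/233, sR=200/173; mL=-11300/40309, mR=-100/173; mL+mR=-200/233 → advance -1; mR−mL=-12000/40309 → turn -1·90°
n=6: pose=(-3,-3,S); sL=5/4, sR=10/17; mL=-65/68, mR=-5/17; mL+mR=-5/4 → advance -1; mR−mL=45/68 → turn +1·90°
n=7: pose=(-3,-2,E); sL=200/277, sR=40/41; mL=-2660/11357, mR=-20/41; mL+mR=-200/277 → advance -1; mR−mL=-2880/11357 → turn -1·90°

0 4/5 100/53 38/265 -50/53 0 -4 N
1 200/157 200/121 -8500/18997 -100/121 0 -5 E
2 25/13 10/13 -20/13 -5/13 -1 -5 S
3 200/193 40/29 -1940/5597 -20/29 -1 -4 E
4 20/13 100/149 -2330/1937 -50/149 -2 -4 S
5 200/233 200/173 -11300/40309 -100/173 -2 -3 E
6 5/4 10/17 -65/68 -5/17 -3 -3 S
7 200/277 40/41 -2660/11357 -20/41 -3 -2 E
final -4 -2 S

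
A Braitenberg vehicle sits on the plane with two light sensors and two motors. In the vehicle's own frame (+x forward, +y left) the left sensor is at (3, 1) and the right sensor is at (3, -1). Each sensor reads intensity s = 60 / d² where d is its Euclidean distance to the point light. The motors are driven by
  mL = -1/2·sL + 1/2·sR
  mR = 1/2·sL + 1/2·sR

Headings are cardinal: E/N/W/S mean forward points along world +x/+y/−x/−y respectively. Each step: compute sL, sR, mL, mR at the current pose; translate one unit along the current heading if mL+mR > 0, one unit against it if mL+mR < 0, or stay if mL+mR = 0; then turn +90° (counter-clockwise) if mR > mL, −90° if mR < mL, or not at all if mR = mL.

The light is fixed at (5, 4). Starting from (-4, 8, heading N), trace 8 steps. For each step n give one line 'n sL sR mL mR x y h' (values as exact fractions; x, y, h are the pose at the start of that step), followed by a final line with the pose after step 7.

0 60/149 60/113 1080/16837 7860/16837 -4 8 N
1 3/8 1/3 -1/48 17/48 -4 9 W
2 12/17 12/25 -48/425 252/425 -5 9 S
3 30/37 30/29 120/1073 990/1073 -5 8 E
4 60/149 60/113 1080/16837 7860/16837 -4 8 N
5 3/8 1/3 -1/48 17/48 -4 9 W
6 12/17 12/25 -48/425 252/425 -5 9 S
7 30/37 30/29 120/1073 990/1073 -5 8 E
final -4 8 N

n=0: pose=(-4,8,N); sL=60/149, sR=60/113; mL=1080/16837, mR=7860/16837; mL+mR=60/113 → advance +1; mR−mL=60/149 → turn +1·90°
n=1: pose=(-4,9,W); sL=3/8, sR=1/3; mL=-1/48, mR=17/48; mL+mR=1/3 → advance +1; mR−mL=3/8 → turn +1·90°
n=2: pose=(-5,9,S); sL=12/17, sR=12/25; mL=-48/425, mR=252/425; mL+mR=12/25 → advance +1; mR−mL=12/17 → turn +1·90°
n=3: pose=(-5,8,E); sL=30/37, sR=30/29; mL=120/1073, mR=990/1073; mL+mR=30/29 → advance +1; mR−mL=30/37 → turn +1·90°
n=4: pose=(-4,8,N); sL=60/149, sR=60/113; mL=1080/16837, mR=7860/16837; mL+mR=60/113 → advance +1; mR−mL=60/149 → turn +1·90°
n=5: pose=(-4,9,W); sL=3/8, sR=1/3; mL=-1/48, mR=17/48; mL+mR=1/3 → advance +1; mR−mL=3/8 → turn +1·90°
n=6: pose=(-5,9,S); sL=12/17, sR=12/25; mL=-48/425, mR=252/425; mL+mR=12/25 → advance +1; mR−mL=12/17 → turn +1·90°
n=7: pose=(-5,8,E); sL=30/37, sR=30/29; mL=120/1073, mR=990/1073; mL+mR=30/29 → advance +1; mR−mL=30/37 → turn +1·90°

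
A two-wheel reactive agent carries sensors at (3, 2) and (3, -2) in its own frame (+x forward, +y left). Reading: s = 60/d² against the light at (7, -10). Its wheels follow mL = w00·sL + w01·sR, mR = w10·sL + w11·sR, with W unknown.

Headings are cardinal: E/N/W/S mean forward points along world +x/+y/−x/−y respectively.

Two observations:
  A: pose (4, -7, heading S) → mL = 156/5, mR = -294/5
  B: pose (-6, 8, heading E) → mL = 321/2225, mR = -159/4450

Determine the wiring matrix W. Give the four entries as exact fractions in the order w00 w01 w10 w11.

obs A: pose=(4,-7,S) → sL=60, sR=12/5, mL=156/5, mR=-294/5
obs B: pose=(-6,8,E) → sL=3/25, sR=15/89, mL=321/2225, mR=-159/4450
sensor matrix S = [[60, 12/5], [3/25, 15/89]]; det S = 109296/11125
solve [mL_A; mL_B] = S·[w00; w01] and [mR_A; mR_B] = S·[w10; w11]:
  w00 = 1/2, w01 = 1/2, w10 = -1, w11 = 1/2

1/2 1/2 -1 1/2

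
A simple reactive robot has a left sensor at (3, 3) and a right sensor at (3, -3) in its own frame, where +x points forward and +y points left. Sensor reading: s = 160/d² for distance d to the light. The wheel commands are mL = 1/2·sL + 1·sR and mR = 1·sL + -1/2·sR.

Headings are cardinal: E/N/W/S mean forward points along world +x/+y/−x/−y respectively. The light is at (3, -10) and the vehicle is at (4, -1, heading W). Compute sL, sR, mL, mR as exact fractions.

4 40/37 114/37 128/37

left sensor world pos  = (1, -4); dL² = 40
right sensor world pos = (1, 2); dR² = 148
sL = 160/40 = 4
sR = 160/148 = 40/37
mL = 1/2·sL + 1·sR = 114/37
mR = 1·sL + -1/2·sR = 128/37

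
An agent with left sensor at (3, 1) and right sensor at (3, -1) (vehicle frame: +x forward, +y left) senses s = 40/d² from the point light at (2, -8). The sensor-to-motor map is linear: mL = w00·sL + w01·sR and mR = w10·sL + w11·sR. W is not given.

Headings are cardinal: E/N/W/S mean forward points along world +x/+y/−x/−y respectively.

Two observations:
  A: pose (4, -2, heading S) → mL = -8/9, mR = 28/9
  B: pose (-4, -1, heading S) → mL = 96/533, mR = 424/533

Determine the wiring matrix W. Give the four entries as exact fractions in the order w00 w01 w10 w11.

obs A: pose=(4,-2,S) → sL=20/9, sR=4, mL=-8/9, mR=28/9
obs B: pose=(-4,-1,S) → sL=40/41, sR=8/13, mL=96/533, mR=424/533
sensor matrix S = [[20/9, 4], [40/41, 8/13]]; det S = -12160/4797
solve [mL_A; mL_B] = S·[w00; w01] and [mR_A; mR_B] = S·[w10; w11]:
  w00 = 1/2, w01 = -1/2, w10 = 1/2, w11 = 1/2

1/2 -1/2 1/2 1/2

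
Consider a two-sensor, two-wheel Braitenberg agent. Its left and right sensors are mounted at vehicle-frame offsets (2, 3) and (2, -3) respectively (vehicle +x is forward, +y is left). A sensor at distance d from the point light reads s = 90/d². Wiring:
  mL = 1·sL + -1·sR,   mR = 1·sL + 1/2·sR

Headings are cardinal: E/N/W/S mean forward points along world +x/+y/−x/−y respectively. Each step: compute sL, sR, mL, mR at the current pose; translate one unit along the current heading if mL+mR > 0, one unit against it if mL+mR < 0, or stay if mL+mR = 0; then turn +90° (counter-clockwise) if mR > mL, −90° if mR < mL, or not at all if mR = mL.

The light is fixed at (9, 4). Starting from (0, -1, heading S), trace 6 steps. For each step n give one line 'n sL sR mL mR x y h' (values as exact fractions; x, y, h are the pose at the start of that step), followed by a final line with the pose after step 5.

0 18/17 90/193 1944/3281 4239/3281 0 -1 S
1 45/29 9/13 324/377 1431/754 0 -2 E
2 90/137 90/41 -8640/5617 9855/5617 1 -2 N
3 45/82 45/52 -675/2132 4185/4264 1 -1 W
4 18/17 90/193 1944/3281 4239/3281 0 -1 S
5 45/29 9/13 324/377 1431/754 0 -2 E
final 1 -2 N

n=0: pose=(0,-1,S); sL=18/17, sR=90/193; mL=1944/3281, mR=4239/3281; mL+mR=6183/3281 → advance +1; mR−mL=135/193 → turn +1·90°
n=1: pose=(0,-2,E); sL=45/29, sR=9/13; mL=324/377, mR=1431/754; mL+mR=2079/754 → advance +1; mR−mL=27/26 → turn +1·90°
n=2: pose=(1,-2,N); sL=90/137, sR=90/41; mL=-8640/5617, mR=9855/5617; mL+mR=1215/5617 → advance +1; mR−mL=135/41 → turn +1·90°
n=3: pose=(1,-1,W); sL=45/82, sR=45/52; mL=-675/2132, mR=4185/4264; mL+mR=2835/4264 → advance +1; mR−mL=135/104 → turn +1·90°
n=4: pose=(0,-1,S); sL=18/17, sR=90/193; mL=1944/3281, mR=4239/3281; mL+mR=6183/3281 → advance +1; mR−mL=135/193 → turn +1·90°
n=5: pose=(0,-2,E); sL=45/29, sR=9/13; mL=324/377, mR=1431/754; mL+mR=2079/754 → advance +1; mR−mL=27/26 → turn +1·90°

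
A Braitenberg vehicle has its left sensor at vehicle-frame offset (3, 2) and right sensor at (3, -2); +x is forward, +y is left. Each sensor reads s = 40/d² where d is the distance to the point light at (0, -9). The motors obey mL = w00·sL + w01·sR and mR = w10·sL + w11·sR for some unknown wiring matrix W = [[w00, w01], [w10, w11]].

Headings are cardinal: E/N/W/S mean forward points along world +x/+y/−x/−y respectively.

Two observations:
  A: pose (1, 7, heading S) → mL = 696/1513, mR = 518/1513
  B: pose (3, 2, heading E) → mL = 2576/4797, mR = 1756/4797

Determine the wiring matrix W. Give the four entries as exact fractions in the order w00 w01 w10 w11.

obs A: pose=(1,7,S) → sL=20/89, sR=4/17, mL=696/1513, mR=518/1513
obs B: pose=(3,2,E) → sL=8/41, sR=40/117, mL=2576/4797, mR=1756/4797
sensor matrix S = [[20/89, 4/17], [8/41, 40/117]]; det S = 224384/7257861
solve [mL_A; mL_B] = S·[w00; w01] and [mR_A; mR_B] = S·[w10; w11]:
  w00 = 1, w01 = 1, w10 = 1, w11 = 1/2

1 1 1 1/2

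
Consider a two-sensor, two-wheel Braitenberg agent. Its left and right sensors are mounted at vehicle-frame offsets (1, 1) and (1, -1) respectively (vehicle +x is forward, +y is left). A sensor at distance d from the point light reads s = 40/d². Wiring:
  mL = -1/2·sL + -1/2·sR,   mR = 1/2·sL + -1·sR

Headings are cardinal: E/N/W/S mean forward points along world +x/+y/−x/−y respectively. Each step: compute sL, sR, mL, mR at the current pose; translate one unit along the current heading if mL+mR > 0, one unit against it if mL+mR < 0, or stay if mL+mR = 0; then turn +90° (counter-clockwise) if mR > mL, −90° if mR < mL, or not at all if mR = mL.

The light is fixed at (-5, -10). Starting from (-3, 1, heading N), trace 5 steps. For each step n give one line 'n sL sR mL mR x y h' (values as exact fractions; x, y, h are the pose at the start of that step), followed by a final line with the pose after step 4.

0 8/29 40/153 -1192/4437 -548/4437 -3 1 N
1 20/41 20/61 -1020/2501 -210/2501 -3 0 W
2 40/97 8/17 -728/1649 -436/1649 -2 0 S
3 1/4 10/29 -69/232 -51/232 -2 1 E
4 8/29 40/153 -1192/4437 -548/4437 -3 1 N
final -3 0 W

n=0: pose=(-3,1,N); sL=8/29, sR=40/153; mL=-1192/4437, mR=-548/4437; mL+mR=-20/51 → advance -1; mR−mL=644/4437 → turn +1·90°
n=1: pose=(-3,0,W); sL=20/41, sR=20/61; mL=-1020/2501, mR=-210/2501; mL+mR=-30/61 → advance -1; mR−mL=810/2501 → turn +1·90°
n=2: pose=(-2,0,S); sL=40/97, sR=8/17; mL=-728/1649, mR=-436/1649; mL+mR=-12/17 → advance -1; mR−mL=292/1649 → turn +1·90°
n=3: pose=(-2,1,E); sL=1/4, sR=10/29; mL=-69/232, mR=-51/232; mL+mR=-15/29 → advance -1; mR−mL=9/116 → turn +1·90°
n=4: pose=(-3,1,N); sL=8/29, sR=40/153; mL=-1192/4437, mR=-548/4437; mL+mR=-20/51 → advance -1; mR−mL=644/4437 → turn +1·90°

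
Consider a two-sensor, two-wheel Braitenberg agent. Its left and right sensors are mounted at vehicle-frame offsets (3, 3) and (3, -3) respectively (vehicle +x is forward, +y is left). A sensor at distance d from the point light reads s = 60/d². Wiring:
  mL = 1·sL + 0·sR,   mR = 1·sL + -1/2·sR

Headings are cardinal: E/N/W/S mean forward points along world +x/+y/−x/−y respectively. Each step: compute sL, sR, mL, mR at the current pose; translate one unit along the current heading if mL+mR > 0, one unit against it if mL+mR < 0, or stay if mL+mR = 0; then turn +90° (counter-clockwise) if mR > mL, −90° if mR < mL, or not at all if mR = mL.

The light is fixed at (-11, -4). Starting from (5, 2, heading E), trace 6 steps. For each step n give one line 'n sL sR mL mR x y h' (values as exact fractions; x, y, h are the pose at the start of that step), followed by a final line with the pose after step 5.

0 30/221 6/37 30/221 447/8177 5 2 E
1 60/409 12/41 60/409 6/16769 6 2 S
2 3/10 3/13 3/10 12/65 6 1 W
3 60/233 12/85 60/233 3702/19805 5 1 N
4 30/221 6/37 30/221 447/8177 5 2 E
5 60/409 12/41 60/409 6/16769 6 2 S
final 6 1 W

n=0: pose=(5,2,E); sL=30/221, sR=6/37; mL=30/221, mR=447/8177; mL+mR=1557/8177 → advance +1; mR−mL=-3/37 → turn -1·90°
n=1: pose=(6,2,S); sL=60/409, sR=12/41; mL=60/409, mR=6/16769; mL+mR=2466/16769 → advance +1; mR−mL=-6/41 → turn -1·90°
n=2: pose=(6,1,W); sL=3/10, sR=3/13; mL=3/10, mR=12/65; mL+mR=63/130 → advance +1; mR−mL=-3/26 → turn -1·90°
n=3: pose=(5,1,N); sL=60/233, sR=12/85; mL=60/233, mR=3702/19805; mL+mR=8802/19805 → advance +1; mR−mL=-6/85 → turn -1·90°
n=4: pose=(5,2,E); sL=30/221, sR=6/37; mL=30/221, mR=447/8177; mL+mR=1557/8177 → advance +1; mR−mL=-3/37 → turn -1·90°
n=5: pose=(6,2,S); sL=60/409, sR=12/41; mL=60/409, mR=6/16769; mL+mR=2466/16769 → advance +1; mR−mL=-6/41 → turn -1·90°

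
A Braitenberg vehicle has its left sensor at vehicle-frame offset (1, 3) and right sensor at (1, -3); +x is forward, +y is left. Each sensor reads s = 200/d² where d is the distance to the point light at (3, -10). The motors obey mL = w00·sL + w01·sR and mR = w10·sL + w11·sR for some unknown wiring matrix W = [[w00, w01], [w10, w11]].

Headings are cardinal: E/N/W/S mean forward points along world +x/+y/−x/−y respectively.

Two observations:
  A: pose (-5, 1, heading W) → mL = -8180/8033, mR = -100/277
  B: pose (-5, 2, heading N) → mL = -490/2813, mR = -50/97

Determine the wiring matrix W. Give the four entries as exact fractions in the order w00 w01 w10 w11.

obs A: pose=(-5,1,W) → sL=40/29, sR=200/277, mL=-8180/8033, mR=-100/277
obs B: pose=(-5,2,N) → sL=20/29, sR=100/97, mL=-490/2813, mR=-50/97
sensor matrix S = [[40/29, 200/277], [20/29, 100/97]]; det S = 720000/779201
solve [mL_A; mL_B] = S·[w00; w01] and [mR_A; mR_B] = S·[w10; w11]:
  w00 = -1, w01 = 1/2, w10 = 0, w11 = -1/2

-1 1/2 0 -1/2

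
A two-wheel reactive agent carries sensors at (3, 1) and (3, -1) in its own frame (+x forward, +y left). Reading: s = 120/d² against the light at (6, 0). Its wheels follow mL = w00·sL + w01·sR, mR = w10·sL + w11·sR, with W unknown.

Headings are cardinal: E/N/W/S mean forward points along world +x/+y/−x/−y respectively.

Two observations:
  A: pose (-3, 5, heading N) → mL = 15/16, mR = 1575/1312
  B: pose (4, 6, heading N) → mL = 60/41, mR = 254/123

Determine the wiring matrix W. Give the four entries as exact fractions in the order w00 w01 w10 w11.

obs A: pose=(-3,5,N) → sL=30/41, sR=15/16, mL=15/16, mR=1575/1312
obs B: pose=(4,6,N) → sL=4/3, sR=60/41, mL=60/41, mR=254/123
sensor matrix S = [[30/41, 15/16], [4/3, 60/41]]; det S = -1205/6724
solve [mL_A; mL_B] = S·[w00; w01] and [mR_A; mR_B] = S·[w10; w11]:
  w00 = 0, w01 = 1, w10 = 1, w11 = 1/2

0 1 1 1/2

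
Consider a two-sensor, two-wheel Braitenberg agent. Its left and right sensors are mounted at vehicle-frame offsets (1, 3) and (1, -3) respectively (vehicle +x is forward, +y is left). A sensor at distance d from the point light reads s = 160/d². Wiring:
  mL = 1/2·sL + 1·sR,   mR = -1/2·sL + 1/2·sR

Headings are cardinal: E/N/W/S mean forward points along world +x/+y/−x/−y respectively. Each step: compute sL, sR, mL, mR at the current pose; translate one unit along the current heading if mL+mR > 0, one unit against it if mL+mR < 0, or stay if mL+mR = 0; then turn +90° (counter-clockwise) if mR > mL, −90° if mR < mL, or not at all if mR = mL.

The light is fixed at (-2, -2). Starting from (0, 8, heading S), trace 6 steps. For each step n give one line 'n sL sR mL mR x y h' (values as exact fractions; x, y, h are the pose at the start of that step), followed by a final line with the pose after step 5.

n=0: pose=(0,8,S); sL=80/53, sR=80/41; mL=5880/2173, mR=480/2173; mL+mR=120/41 → advance +1; mR−mL=-5400/2173 → turn -1·90°
n=1: pose=(0,7,W); sL=160/37, sR=32/29; mL=3504/1073, mR=-1728/1073; mL+mR=48/29 → advance +1; mR−mL=-5232/1073 → turn -1·90°
n=2: pose=(-1,7,N); sL=20/13, sR=40/29; mL=810/377, mR=-30/377; mL+mR=60/29 → advance +1; mR−mL=-840/377 → turn -1·90°
n=3: pose=(-1,8,E); sL=160/173, sR=160/53; mL=31920/9169, mR=9600/9169; mL+mR=240/53 → advance +1; mR−mL=-22320/9169 → turn -1·90°
n=4: pose=(0,8,S); sL=80/53, sR=80/41; mL=5880/2173, mR=480/2173; mL+mR=120/41 → advance +1; mR−mL=-5400/2173 → turn -1·90°
n=5: pose=(0,7,W); sL=160/37, sR=32/29; mL=3504/1073, mR=-1728/1073; mL+mR=48/29 → advance +1; mR−mL=-5232/1073 → turn -1·90°

0 80/53 80/41 5880/2173 480/2173 0 8 S
1 160/37 32/29 3504/1073 -1728/1073 0 7 W
2 20/13 40/29 810/377 -30/377 -1 7 N
3 160/173 160/53 31920/9169 9600/9169 -1 8 E
4 80/53 80/41 5880/2173 480/2173 0 8 S
5 160/37 32/29 3504/1073 -1728/1073 0 7 W
final -1 7 N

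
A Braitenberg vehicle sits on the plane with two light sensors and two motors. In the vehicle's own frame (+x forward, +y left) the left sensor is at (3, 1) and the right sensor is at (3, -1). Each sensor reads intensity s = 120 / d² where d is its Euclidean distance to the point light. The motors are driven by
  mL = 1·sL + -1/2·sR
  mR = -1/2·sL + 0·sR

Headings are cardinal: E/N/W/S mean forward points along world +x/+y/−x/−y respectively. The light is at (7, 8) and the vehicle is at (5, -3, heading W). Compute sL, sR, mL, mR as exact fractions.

120/169 24/25 972/4225 -60/169

left sensor world pos  = (2, -4); dL² = 169
right sensor world pos = (2, -2); dR² = 125
sL = 120/169 = 120/169
sR = 120/125 = 24/25
mL = 1·sL + -1/2·sR = 972/4225
mR = -1/2·sL + 0·sR = -60/169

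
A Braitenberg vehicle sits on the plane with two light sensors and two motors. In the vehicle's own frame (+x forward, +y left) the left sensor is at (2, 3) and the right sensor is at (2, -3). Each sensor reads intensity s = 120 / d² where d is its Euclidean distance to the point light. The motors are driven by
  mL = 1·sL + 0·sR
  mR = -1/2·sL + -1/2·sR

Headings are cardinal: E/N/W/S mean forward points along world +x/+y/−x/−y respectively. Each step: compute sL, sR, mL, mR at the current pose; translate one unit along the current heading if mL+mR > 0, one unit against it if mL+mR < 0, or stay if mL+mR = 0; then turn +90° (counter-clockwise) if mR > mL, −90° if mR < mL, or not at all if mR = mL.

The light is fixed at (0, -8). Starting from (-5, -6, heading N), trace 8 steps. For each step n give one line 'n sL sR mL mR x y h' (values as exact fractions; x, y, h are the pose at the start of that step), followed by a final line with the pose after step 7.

0 3/2 6 3/2 -15/4 -5 -6 N
1 24/5 120/13 24/5 -456/65 -5 -7 E
2 12 60/41 12 -276/41 -6 -7 S
3 120/73 120/73 120/73 -120/73 -6 -8 W
4 24/17 120/13 24/17 -1176/221 -6 -8 N
5 6 15/4 6 -39/8 -6 -9 E
6 120/13 120/73 120/13 -5160/949 -5 -9 S
7 60/37 12/5 60/37 -372/185 -5 -10 W
final -4 -10 N

n=0: pose=(-5,-6,N); sL=3/2, sR=6; mL=3/2, mR=-15/4; mL+mR=-9/4 → advance -1; mR−mL=-21/4 → turn -1·90°
n=1: pose=(-5,-7,E); sL=24/5, sR=120/13; mL=24/5, mR=-456/65; mL+mR=-144/65 → advance -1; mR−mL=-768/65 → turn -1·90°
n=2: pose=(-6,-7,S); sL=12, sR=60/41; mL=12, mR=-276/41; mL+mR=216/41 → advance +1; mR−mL=-768/41 → turn -1·90°
n=3: pose=(-6,-8,W); sL=120/73, sR=120/73; mL=120/73, mR=-120/73; mL+mR=0 → advance +0; mR−mL=-240/73 → turn -1·90°
n=4: pose=(-6,-8,N); sL=24/17, sR=120/13; mL=24/17, mR=-1176/221; mL+mR=-864/221 → advance -1; mR−mL=-1488/221 → turn -1·90°
n=5: pose=(-6,-9,E); sL=6, sR=15/4; mL=6, mR=-39/8; mL+mR=9/8 → advance +1; mR−mL=-87/8 → turn -1·90°
n=6: pose=(-5,-9,S); sL=120/13, sR=120/73; mL=120/13, mR=-5160/949; mL+mR=3600/949 → advance +1; mR−mL=-13920/949 → turn -1·90°
n=7: pose=(-5,-10,W); sL=60/37, sR=12/5; mL=60/37, mR=-372/185; mL+mR=-72/185 → advance -1; mR−mL=-672/185 → turn -1·90°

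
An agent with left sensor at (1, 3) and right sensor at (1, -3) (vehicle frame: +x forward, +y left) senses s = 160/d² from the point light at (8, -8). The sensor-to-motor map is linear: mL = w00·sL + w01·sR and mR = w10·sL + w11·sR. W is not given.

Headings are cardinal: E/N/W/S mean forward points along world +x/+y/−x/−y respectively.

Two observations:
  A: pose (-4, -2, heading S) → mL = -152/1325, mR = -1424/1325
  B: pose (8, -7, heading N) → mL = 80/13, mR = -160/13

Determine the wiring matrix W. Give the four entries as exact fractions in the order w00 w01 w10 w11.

-1/2 1 -1/2 -1/2

obs A: pose=(-4,-2,S) → sL=80/53, sR=16/25, mL=-152/1325, mR=-1424/1325
obs B: pose=(8,-7,N) → sL=160/13, sR=160/13, mL=80/13, mR=-160/13
sensor matrix S = [[80/53, 16/25], [160/13, 160/13]]; det S = 36864/3445
solve [mL_A; mL_B] = S·[w00; w01] and [mR_A; mR_B] = S·[w10; w11]:
  w00 = -1/2, w01 = 1, w10 = -1/2, w11 = -1/2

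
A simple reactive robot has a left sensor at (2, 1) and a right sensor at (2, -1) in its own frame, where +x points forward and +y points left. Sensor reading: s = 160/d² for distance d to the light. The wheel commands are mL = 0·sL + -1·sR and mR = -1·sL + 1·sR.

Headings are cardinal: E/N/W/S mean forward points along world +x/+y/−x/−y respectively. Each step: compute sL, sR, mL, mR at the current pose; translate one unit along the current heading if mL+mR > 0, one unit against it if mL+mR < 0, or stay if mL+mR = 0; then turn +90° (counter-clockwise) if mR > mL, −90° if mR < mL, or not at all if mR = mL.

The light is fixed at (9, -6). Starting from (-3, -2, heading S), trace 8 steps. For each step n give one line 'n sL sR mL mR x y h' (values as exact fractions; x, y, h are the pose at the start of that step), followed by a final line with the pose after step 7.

0 32/25 160/173 -160/173 -1536/4325 -3 -2 S
1 20/17 40/29 -40/29 100/493 -3 -1 E
2 32/49 160/193 -160/193 1664/9457 -4 -1 N
3 80/117 16/25 -16/25 -128/2925 -4 -2 W
4 32/25 160/173 -160/173 -1536/4325 -3 -2 S
5 20/17 40/29 -40/29 100/493 -3 -1 E
6 32/49 160/193 -160/193 1664/9457 -4 -1 N
7 80/117 16/25 -16/25 -128/2925 -4 -2 W
final -3 -2 S

n=0: pose=(-3,-2,S); sL=32/25, sR=160/173; mL=-160/173, mR=-1536/4325; mL+mR=-32/25 → advance -1; mR−mL=2464/4325 → turn +1·90°
n=1: pose=(-3,-1,E); sL=20/17, sR=40/29; mL=-40/29, mR=100/493; mL+mR=-20/17 → advance -1; mR−mL=780/493 → turn +1·90°
n=2: pose=(-4,-1,N); sL=32/49, sR=160/193; mL=-160/193, mR=1664/9457; mL+mR=-32/49 → advance -1; mR−mL=9504/9457 → turn +1·90°
n=3: pose=(-4,-2,W); sL=80/117, sR=16/25; mL=-16/25, mR=-128/2925; mL+mR=-80/117 → advance -1; mR−mL=1744/2925 → turn +1·90°
n=4: pose=(-3,-2,S); sL=32/25, sR=160/173; mL=-160/173, mR=-1536/4325; mL+mR=-32/25 → advance -1; mR−mL=2464/4325 → turn +1·90°
n=5: pose=(-3,-1,E); sL=20/17, sR=40/29; mL=-40/29, mR=100/493; mL+mR=-20/17 → advance -1; mR−mL=780/493 → turn +1·90°
n=6: pose=(-4,-1,N); sL=32/49, sR=160/193; mL=-160/193, mR=1664/9457; mL+mR=-32/49 → advance -1; mR−mL=9504/9457 → turn +1·90°
n=7: pose=(-4,-2,W); sL=80/117, sR=16/25; mL=-16/25, mR=-128/2925; mL+mR=-80/117 → advance -1; mR−mL=1744/2925 → turn +1·90°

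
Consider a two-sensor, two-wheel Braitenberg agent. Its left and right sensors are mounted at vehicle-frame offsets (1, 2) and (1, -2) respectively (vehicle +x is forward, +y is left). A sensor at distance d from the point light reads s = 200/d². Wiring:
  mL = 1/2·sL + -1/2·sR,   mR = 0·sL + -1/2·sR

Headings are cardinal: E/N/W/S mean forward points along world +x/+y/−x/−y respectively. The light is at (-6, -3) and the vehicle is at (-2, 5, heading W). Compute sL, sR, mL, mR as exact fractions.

40/9 200/109 1280/981 -100/109

left sensor world pos  = (-3, 3); dL² = 45
right sensor world pos = (-3, 7); dR² = 109
sL = 200/45 = 40/9
sR = 200/109 = 200/109
mL = 1/2·sL + -1/2·sR = 1280/981
mR = 0·sL + -1/2·sR = -100/109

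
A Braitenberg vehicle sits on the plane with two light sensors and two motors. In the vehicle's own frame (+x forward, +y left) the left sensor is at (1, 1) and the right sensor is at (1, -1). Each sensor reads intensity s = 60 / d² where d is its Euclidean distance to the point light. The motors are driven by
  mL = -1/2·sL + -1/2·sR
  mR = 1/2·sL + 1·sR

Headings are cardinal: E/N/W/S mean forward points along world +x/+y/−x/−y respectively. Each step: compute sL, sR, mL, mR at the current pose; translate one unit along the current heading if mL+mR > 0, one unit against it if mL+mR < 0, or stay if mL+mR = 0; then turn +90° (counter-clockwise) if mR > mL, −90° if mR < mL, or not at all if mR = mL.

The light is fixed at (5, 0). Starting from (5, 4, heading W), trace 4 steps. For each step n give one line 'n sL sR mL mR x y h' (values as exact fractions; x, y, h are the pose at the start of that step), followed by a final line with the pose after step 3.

n=0: pose=(5,4,W); sL=6, sR=30/13; mL=-54/13, mR=69/13; mL+mR=15/13 → advance +1; mR−mL=123/13 → turn +1·90°
n=1: pose=(4,4,S); sL=20/3, sR=60/13; mL=-220/39, mR=310/39; mL+mR=30/13 → advance +1; mR−mL=530/39 → turn +1·90°
n=2: pose=(4,3,E); sL=15/4, sR=15; mL=-75/8, mR=135/8; mL+mR=15/2 → advance +1; mR−mL=105/4 → turn +1·90°
n=3: pose=(5,3,N); sL=60/17, sR=60/17; mL=-60/17, mR=90/17; mL+mR=30/17 → advance +1; mR−mL=150/17 → turn +1·90°

0 6 30/13 -54/13 69/13 5 4 W
1 20/3 60/13 -220/39 310/39 4 4 S
2 15/4 15 -75/8 135/8 4 3 E
3 60/17 60/17 -60/17 90/17 5 3 N
final 5 4 W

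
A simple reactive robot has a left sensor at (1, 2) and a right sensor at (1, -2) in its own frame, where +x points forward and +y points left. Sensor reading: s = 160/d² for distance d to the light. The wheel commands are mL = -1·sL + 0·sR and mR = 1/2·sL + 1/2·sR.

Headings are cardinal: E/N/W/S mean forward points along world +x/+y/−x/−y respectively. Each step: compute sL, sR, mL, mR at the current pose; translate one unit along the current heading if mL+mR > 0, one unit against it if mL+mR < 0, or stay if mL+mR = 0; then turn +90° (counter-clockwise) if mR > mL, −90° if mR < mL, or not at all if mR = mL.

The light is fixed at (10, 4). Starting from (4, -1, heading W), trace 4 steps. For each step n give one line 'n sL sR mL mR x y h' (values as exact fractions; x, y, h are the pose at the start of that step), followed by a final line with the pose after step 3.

0 80/49 80/29 -80/49 3120/1421 4 -1 W
1 160/61 160/117 -160/61 14240/7137 3 -1 S
2 4 20/9 -4 28/9 3 0 E
3 160/109 32/9 -160/109 2464/981 2 0 N
final 2 1 W

n=0: pose=(4,-1,W); sL=80/49, sR=80/29; mL=-80/49, mR=3120/1421; mL+mR=800/1421 → advance +1; mR−mL=5440/1421 → turn +1·90°
n=1: pose=(3,-1,S); sL=160/61, sR=160/117; mL=-160/61, mR=14240/7137; mL+mR=-4480/7137 → advance -1; mR−mL=32960/7137 → turn +1·90°
n=2: pose=(3,0,E); sL=4, sR=20/9; mL=-4, mR=28/9; mL+mR=-8/9 → advance -1; mR−mL=64/9 → turn +1·90°
n=3: pose=(2,0,N); sL=160/109, sR=32/9; mL=-160/109, mR=2464/981; mL+mR=1024/981 → advance +1; mR−mL=3904/981 → turn +1·90°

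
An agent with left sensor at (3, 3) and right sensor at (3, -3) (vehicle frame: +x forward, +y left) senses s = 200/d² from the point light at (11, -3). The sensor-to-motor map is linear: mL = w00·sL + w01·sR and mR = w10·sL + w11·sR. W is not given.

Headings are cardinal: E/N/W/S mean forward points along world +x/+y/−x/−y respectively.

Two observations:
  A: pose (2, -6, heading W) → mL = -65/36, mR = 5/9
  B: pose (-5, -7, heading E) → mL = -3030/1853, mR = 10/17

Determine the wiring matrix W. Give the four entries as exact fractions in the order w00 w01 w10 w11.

obs A: pose=(2,-6,W) → sL=10/9, sR=25/18, mL=-65/36, mR=5/9
obs B: pose=(-5,-7,E) → sL=20/17, sR=100/109, mL=-3030/1853, mR=10/17
sensor matrix S = [[10/9, 25/18], [20/17, 100/109]]; det S = -10250/16677
solve [mL_A; mL_B] = S·[w00; w01] and [mR_A; mR_B] = S·[w10; w11]:
  w00 = -1, w01 = -1/2, w10 = 1/2, w11 = 0

-1 -1/2 1/2 0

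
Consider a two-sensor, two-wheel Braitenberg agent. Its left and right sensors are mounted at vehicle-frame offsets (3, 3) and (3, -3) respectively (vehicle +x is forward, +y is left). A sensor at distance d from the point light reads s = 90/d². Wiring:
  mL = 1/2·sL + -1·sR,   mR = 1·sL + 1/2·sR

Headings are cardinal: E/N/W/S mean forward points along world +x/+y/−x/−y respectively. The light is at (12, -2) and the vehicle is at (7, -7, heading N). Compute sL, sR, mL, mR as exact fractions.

left sensor world pos  = (4, -4); dL² = 68
right sensor world pos = (10, -4); dR² = 8
sL = 90/68 = 45/34
sR = 90/8 = 45/4
mL = 1/2·sL + -1·sR = -180/17
mR = 1·sL + 1/2·sR = 945/136

45/34 45/4 -180/17 945/136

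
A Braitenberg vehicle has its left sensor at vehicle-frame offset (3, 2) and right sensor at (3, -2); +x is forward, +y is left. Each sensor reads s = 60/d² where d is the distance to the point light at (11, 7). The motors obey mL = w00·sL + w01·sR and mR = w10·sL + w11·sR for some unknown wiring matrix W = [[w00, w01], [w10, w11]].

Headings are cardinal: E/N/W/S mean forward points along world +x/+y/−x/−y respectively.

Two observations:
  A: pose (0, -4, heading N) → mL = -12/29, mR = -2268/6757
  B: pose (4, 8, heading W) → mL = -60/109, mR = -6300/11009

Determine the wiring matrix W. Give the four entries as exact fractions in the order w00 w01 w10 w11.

obs A: pose=(0,-4,N) → sL=60/233, sR=12/29, mL=-12/29, mR=-2268/6757
obs B: pose=(4,8,W) → sL=60/101, sR=60/109, mL=-60/109, mR=-6300/11009
sensor matrix S = [[60/233, 12/29], [60/101, 60/109]]; det S = -7741440/74387813
solve [mL_A; mL_B] = S·[w00; w01] and [mR_A; mR_B] = S·[w10; w11]:
  w00 = 0, w01 = -1, w10 = -1/2, w11 = -1/2

0 -1 -1/2 -1/2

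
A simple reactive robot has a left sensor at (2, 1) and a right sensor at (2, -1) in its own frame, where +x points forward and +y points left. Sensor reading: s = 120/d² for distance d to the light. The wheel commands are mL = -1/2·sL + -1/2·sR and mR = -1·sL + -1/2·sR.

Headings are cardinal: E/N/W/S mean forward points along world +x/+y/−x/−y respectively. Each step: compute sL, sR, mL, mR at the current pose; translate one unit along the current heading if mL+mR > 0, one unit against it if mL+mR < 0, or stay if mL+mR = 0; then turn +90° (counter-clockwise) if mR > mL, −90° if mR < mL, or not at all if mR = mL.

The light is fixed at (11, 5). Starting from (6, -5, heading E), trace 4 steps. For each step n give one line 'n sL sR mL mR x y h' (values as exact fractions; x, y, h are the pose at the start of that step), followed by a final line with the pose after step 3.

0 4/3 12/13 -44/39 -70/39 6 -5 E
1 120/169 120/193 -21720/32617 -33300/32617 5 -5 S
2 30/41 15/16 -1095/1312 -1575/1312 5 -4 W
3 24/17 24/13 -360/221 -516/221 6 -4 N
final 6 -5 E

n=0: pose=(6,-5,E); sL=4/3, sR=12/13; mL=-44/39, mR=-70/39; mL+mR=-38/13 → advance -1; mR−mL=-2/3 → turn -1·90°
n=1: pose=(5,-5,S); sL=120/169, sR=120/193; mL=-21720/32617, mR=-33300/32617; mL+mR=-55020/32617 → advance -1; mR−mL=-60/169 → turn -1·90°
n=2: pose=(5,-4,W); sL=30/41, sR=15/16; mL=-1095/1312, mR=-1575/1312; mL+mR=-1335/656 → advance -1; mR−mL=-15/41 → turn -1·90°
n=3: pose=(6,-4,N); sL=24/17, sR=24/13; mL=-360/221, mR=-516/221; mL+mR=-876/221 → advance -1; mR−mL=-12/17 → turn -1·90°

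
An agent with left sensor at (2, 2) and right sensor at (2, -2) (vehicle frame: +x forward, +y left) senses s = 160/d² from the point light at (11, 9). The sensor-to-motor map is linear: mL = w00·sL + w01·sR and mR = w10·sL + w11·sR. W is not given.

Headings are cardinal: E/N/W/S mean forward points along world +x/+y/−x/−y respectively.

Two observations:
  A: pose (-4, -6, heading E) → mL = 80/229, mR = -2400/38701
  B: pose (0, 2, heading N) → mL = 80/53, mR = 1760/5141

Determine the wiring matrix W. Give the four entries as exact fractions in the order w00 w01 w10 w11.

obs A: pose=(-4,-6,E) → sL=80/169, sR=80/229, mL=80/229, mR=-2400/38701
obs B: pose=(0,2,N) → sL=80/97, sR=80/53, mL=80/53, mR=1760/5141
sensor matrix S = [[80/169, 80/229], [80/97, 80/53]]; det S = 84838400/198961841
solve [mL_A; mL_B] = S·[w00; w01] and [mR_A; mR_B] = S·[w10; w11]:
  w00 = 0, w01 = 1, w10 = -1/2, w11 = 1/2

0 1 -1/2 1/2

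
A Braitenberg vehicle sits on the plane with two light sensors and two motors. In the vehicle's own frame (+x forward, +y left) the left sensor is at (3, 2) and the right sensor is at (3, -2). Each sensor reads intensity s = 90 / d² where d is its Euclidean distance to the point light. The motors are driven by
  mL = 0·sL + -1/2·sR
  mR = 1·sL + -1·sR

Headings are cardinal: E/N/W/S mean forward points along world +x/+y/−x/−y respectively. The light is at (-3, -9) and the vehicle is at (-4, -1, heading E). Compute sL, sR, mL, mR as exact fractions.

45/52 9/4 -9/8 -18/13

left sensor world pos  = (-1, 1); dL² = 104
right sensor world pos = (-1, -3); dR² = 40
sL = 90/104 = 45/52
sR = 90/40 = 9/4
mL = 0·sL + -1/2·sR = -9/8
mR = 1·sL + -1·sR = -18/13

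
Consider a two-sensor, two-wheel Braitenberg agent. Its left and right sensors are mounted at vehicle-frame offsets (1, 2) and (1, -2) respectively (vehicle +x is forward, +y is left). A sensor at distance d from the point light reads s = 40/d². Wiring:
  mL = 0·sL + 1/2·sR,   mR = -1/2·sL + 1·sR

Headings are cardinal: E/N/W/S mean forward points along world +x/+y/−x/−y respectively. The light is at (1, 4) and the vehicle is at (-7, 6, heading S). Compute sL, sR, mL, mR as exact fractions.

left sensor world pos  = (-5, 5); dL² = 37
right sensor world pos = (-9, 5); dR² = 101
sL = 40/37 = 40/37
sR = 40/101 = 40/101
mL = 0·sL + 1/2·sR = 20/101
mR = -1/2·sL + 1·sR = -540/3737

40/37 40/101 20/101 -540/3737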